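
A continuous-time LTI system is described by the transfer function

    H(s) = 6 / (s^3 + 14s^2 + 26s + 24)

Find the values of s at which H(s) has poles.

The poles are the roots of the denominator s^3 + 14s^2 + 26s + 24 = 0.
Trying s = -12: the polynomial evaluates to 0, so (s + 12) is a factor.
Dividing out leaves s^2 + 2s + 2 = 0.
The quadratic formula then gives s = -1 ± 1j.

s = -1 + j, -1 - j, -12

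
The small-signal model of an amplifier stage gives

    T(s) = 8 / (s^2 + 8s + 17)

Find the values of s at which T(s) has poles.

s = -4 ± j

The poles are the roots of the denominator s^2 + 8s + 17 = 0.
Using the quadratic formula: s = (-8 ± √(-4))/2 = -4 ± 1j.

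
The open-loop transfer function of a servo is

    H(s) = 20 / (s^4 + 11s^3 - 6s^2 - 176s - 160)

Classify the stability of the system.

unstable

The denominator s^4 + 11s^3 - 6s^2 - 176s - 160 factors as (s + 1)(s + 10)(s - 4)(s + 4), giving poles at s = -1, -10, 4, -4.
Since the pole(s) at s = 4 lie in the right half-plane, the system is unstable.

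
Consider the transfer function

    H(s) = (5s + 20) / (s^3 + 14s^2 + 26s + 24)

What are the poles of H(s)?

s = -1 + j, -1 - j, -12

The poles are the roots of the denominator s^3 + 14s^2 + 26s + 24 = 0.
Trying s = -12: the polynomial evaluates to 0, so (s + 12) is a factor.
Dividing out leaves s^2 + 2s + 2 = 0.
The quadratic formula then gives s = -1 ± 1j.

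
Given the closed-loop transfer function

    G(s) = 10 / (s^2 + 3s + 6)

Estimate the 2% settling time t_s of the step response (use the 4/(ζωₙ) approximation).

Comparing s^2 + 3s + 6 to s^2 + 2ζωₙs + ωₙ²: ωₙ = √6 ≈ 2.449 rad/s and ζ = 3/(2·√6) ≈ 0.6124.
ζωₙ = 3/2 = 1.5, so t_s ≈ 4/(ζωₙ) = 4/1.5 ≈ 2.667 s.

t_s ≈ 2.667 s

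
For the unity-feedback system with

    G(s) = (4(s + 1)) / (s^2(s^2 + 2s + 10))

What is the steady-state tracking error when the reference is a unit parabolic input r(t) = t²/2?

G(s) has 2 poles at the origin.
This is a Type 2 system. Ka = lim_{s→0} s^2·G(s) = 4/10 = 2/5.
e_ss = 1/Ka = 1/(2/5) = 5/2 ≈ 2.500.

e_ss = 2.500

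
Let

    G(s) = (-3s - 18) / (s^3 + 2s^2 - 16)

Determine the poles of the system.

s = -2 ± 2j, 2

The poles are the roots of the denominator s^3 + 2s^2 - 16 = 0.
Trying s = 2: the polynomial evaluates to 0, so (s - 2) is a factor.
Dividing out leaves s^2 + 4s + 8 = 0.
The quadratic formula then gives s = -2 ± 2j.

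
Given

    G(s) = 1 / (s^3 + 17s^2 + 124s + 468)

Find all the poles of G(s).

s = -4 ± 6j, -9

The poles are the roots of the denominator s^3 + 17s^2 + 124s + 468 = 0.
Trying s = -9: the polynomial evaluates to 0, so (s + 9) is a factor.
Dividing out leaves s^2 + 8s + 52 = 0.
The quadratic formula then gives s = -4 ± 6j.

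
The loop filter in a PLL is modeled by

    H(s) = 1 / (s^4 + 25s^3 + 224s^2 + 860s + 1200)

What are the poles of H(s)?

s = -10, -5, -4, -6

The poles are the roots of the denominator s^4 + 25s^3 + 224s^2 + 860s + 1200 = 0.
Trying s = -10: the polynomial evaluates to 0, so (s + 10) is a factor.
Dividing out leaves s^3 + 15s^2 + 74s + 120 = 0.
This factors further as (s + 5)(s + 4)(s + 6) = 0.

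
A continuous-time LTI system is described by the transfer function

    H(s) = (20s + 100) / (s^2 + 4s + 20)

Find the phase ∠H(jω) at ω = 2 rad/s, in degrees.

At s = j2: numerator = 100 + j40, denominator = 16 + j8.
∠H = ∠num − ∠den = 21.801° − (26.565°) = -4.764°.

∠H(j2) ≈ -4.764°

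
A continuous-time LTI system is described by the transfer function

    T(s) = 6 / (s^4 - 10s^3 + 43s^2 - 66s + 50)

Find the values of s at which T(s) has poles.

s = 4 ± 3j, 1 ± j

The poles are the roots of the denominator s^4 - 10s^3 + 43s^2 - 66s + 50 = 0.
No real roots exist; factor into two real quadratics: (s^2 - 8s + 25)(s^2 - 2s + 2) = 0.
Each quadratic gives a conjugate pair via the quadratic formula.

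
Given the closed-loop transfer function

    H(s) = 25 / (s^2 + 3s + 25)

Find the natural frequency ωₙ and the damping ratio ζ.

Compare the denominator to the standard form s^2 + 2ζωₙs + ωₙ².
ωₙ² = 25, so ωₙ = 5 rad/s.
2ζωₙ = 3, so ζ = 3/(2·5) = 0.3.

ωₙ = 5 rad/s, ζ = 0.3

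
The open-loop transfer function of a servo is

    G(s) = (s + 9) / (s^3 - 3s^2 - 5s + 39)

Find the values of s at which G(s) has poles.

s = 3 + 2j, 3 - 2j, -3

The poles are the roots of the denominator s^3 - 3s^2 - 5s + 39 = 0.
Trying s = -3: the polynomial evaluates to 0, so (s + 3) is a factor.
Dividing out leaves s^2 - 6s + 13 = 0.
The quadratic formula then gives s = 3 ± 2j.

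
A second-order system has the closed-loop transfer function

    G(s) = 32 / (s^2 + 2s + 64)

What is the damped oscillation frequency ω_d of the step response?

Comparing s^2 + 2s + 64 to s^2 + 2ζωₙs + ωₙ²: ωₙ = 8 rad/s and ζ = 2/(2·8) = 0.125.
ζωₙ = 2/2 = 1, so ω_d = ωₙ√(1−ζ²) = √(ωₙ² − (ζωₙ)²) = √(64 − 1²) = √63 ≈ 7.937 rad/s.

ω_d ≈ 7.937 rad/s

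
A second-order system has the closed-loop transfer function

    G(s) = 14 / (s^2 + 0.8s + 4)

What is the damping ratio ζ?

ζ = 0.2

Compare the denominator to the standard form s^2 + 2ζωₙs + ωₙ².
ωₙ² = 4, so ωₙ = 2 rad/s.
2ζωₙ = 0.8, so ζ = 0.8/(2·2) = 0.2.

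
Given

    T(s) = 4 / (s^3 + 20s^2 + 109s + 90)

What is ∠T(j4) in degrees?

At s = j4: numerator = 4, denominator = -230 + j372.
∠T = ∠num − ∠den = 0° − (121.73°) = -121.7°.

∠T(j4) ≈ -121.7°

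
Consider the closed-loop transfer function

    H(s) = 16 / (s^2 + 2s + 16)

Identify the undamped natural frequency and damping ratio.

ωₙ = 4 rad/s, ζ = 0.25

Compare the denominator to the standard form s^2 + 2ζωₙs + ωₙ².
ωₙ² = 16, so ωₙ = 4 rad/s.
2ζωₙ = 2, so ζ = 2/(2·4) = 0.25.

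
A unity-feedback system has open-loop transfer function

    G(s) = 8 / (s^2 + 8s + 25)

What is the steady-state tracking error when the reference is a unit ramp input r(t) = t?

G(s) has no poles at the origin.
This is a Type 0 system; Kv = lim_{s→0} s·G(s) = 0, so the steady-state error for a ramp input is infinite.

e_ss = ∞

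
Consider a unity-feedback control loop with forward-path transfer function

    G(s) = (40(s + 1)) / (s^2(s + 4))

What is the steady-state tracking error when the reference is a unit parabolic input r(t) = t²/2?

G(s) has 2 poles at the origin.
This is a Type 2 system. Ka = lim_{s→0} s^2·G(s) = 40/4 = 10.
e_ss = 1/Ka = 1/(10) = 1/10 ≈ 0.1000.

e_ss = 0.1000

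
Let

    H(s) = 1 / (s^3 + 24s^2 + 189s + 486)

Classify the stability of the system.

The denominator s^3 + 24s^2 + 189s + 486 factors as (s + 9)^2(s + 6), giving poles at s = -9, -6, -9.
Since all poles lie strictly in the left half-plane, the system is stable.

stable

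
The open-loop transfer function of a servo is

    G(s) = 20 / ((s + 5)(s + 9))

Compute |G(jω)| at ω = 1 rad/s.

|G(j1)| ≈ 0.4331

Substitute s = j1: numerator = 20, denominator = 44 + j14.
|G(j1)| = |20| / |44 + j14| = 20 / 46.174 ≈ 0.4331.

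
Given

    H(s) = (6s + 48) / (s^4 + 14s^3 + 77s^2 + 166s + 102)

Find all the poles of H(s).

The poles are the roots of the denominator s^4 + 14s^3 + 77s^2 + 166s + 102 = 0.
Trying s = -1: the polynomial evaluates to 0, so (s + 1) is a factor.
Dividing out leaves s^3 + 13s^2 + 64s + 102 = 0.
This factors further as (s^2 + 10s + 34)(s + 3) = 0.

s = -5 ± 3j, -1, -3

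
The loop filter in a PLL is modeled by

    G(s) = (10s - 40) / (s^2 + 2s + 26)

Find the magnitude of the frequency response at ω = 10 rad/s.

Substitute s = j10: numerator = -40 + j100, denominator = -74 + j20.
|G(j10)| = |-40 + j100| / |-74 + j20| = 107.70 / 76.655 ≈ 1.405.

|G(j10)| ≈ 1.405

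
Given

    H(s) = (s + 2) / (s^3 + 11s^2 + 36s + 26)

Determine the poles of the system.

s = -5 ± j, -1

The poles are the roots of the denominator s^3 + 11s^2 + 36s + 26 = 0.
Trying s = -1: the polynomial evaluates to 0, so (s + 1) is a factor.
Dividing out leaves s^2 + 10s + 26 = 0.
The quadratic formula then gives s = -5 ± 1j.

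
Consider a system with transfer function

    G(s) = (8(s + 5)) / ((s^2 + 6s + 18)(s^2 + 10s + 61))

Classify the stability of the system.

The poles can be read from the denominator factors: s = -3 + 3j, -3 - 3j, -5 + 6j, -5 - 6j.
Since all poles lie strictly in the left half-plane, the system is stable.

stable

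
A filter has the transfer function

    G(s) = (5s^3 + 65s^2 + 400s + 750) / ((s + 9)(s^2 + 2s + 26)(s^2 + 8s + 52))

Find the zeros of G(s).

Set the numerator to zero: 5s^3 + 65s^2 + 400s + 750 = 0, i.e. 5·(s^3 + 13s^2 + 80s + 150) = 0.
Factoring: (s^2 + 10s + 50)(s + 3) = 0.

s = -5 ± 5j, -3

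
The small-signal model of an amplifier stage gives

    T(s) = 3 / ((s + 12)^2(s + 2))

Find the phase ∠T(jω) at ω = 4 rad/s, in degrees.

∠T(j4) ≈ -100.3°

At s = j4: numerator = 3, denominator = -128 + j704.
∠T = ∠num − ∠den = 0° − (100.30°) = -100.3°.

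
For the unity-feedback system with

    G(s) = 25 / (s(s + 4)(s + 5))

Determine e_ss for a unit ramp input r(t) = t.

G(s) has one pole at the origin.
This is a Type 1 system. Kv = lim_{s→0} s·G(s) = 25/20 = 5/4.
e_ss = 1/Kv = 1/(5/4) = 4/5 ≈ 0.8000.

e_ss = 0.8000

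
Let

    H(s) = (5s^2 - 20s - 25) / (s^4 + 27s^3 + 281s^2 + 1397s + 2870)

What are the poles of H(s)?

s = -5 ± 4j, -10, -7

The poles are the roots of the denominator s^4 + 27s^3 + 281s^2 + 1397s + 2870 = 0.
Trying s = -10: the polynomial evaluates to 0, so (s + 10) is a factor.
Dividing out leaves s^3 + 17s^2 + 111s + 287 = 0.
This factors further as (s^2 + 10s + 41)(s + 7) = 0.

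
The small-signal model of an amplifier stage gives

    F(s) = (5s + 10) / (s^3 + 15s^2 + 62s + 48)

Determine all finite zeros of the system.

Set the numerator to zero: 5s + 10 = 0, i.e. 5·(s + 2) = 0.
So s = -2.

s = -2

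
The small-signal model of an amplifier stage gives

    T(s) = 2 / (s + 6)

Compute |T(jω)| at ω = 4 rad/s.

|T(j4)| ≈ 0.2774

Substitute s = j4: numerator = 2, denominator = 6 + j4.
|T(j4)| = |2| / |6 + j4| = 2 / 7.2111 ≈ 0.2774.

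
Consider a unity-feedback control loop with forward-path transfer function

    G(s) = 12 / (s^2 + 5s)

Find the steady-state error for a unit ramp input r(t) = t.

G(s) has one pole at the origin.
This is a Type 1 system. Kv = lim_{s→0} s·G(s) = 12/5.
e_ss = 1/Kv = 1/(12/5) = 5/12 ≈ 0.4167.

e_ss = 0.4167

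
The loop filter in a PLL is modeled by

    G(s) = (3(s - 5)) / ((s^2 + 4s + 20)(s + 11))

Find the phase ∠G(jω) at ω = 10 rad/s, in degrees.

∠G(j10) ≈ -79.14°

At s = j10: numerator = -15 + j30, denominator = -1280 - j360.
∠G = ∠num − ∠den = 116.57° − (-164.29°) = 280.9°, which wraps to -79.14°.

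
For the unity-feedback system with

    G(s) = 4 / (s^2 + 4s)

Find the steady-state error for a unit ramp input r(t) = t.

G(s) has one pole at the origin.
This is a Type 1 system. Kv = lim_{s→0} s·G(s) = 4/4 = 1.
e_ss = 1/Kv = 1/(1) = 1.

e_ss = 1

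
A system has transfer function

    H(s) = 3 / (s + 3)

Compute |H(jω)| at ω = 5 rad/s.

Substitute s = j5: numerator = 3, denominator = 3 + j5.
|H(j5)| = |3| / |3 + j5| = 3 / 5.8310 ≈ 0.5145.

|H(j5)| ≈ 0.5145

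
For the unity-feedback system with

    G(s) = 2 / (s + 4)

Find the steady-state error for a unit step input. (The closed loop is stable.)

e_ss = 0.6667

G(s) has no poles at the origin.
This is a Type 0 system. Kp = lim_{s→0} G(s) = 2/4 = 1/2.
e_ss = 1/(1 + Kp) = 1/(1 + 1/2) = 2/3 ≈ 0.6667.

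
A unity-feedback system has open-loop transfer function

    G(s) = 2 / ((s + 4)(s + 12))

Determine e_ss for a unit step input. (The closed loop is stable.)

e_ss = 0.9600

G(s) has no poles at the origin.
This is a Type 0 system. Kp = lim_{s→0} G(s) = 2/48 = 1/24.
e_ss = 1/(1 + Kp) = 1/(1 + 1/24) = 24/25 ≈ 0.9600.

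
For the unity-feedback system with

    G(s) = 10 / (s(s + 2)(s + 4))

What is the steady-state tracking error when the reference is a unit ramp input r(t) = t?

G(s) has one pole at the origin.
This is a Type 1 system. Kv = lim_{s→0} s·G(s) = 10/8 = 5/4.
e_ss = 1/Kv = 1/(5/4) = 4/5 ≈ 0.8000.

e_ss = 0.8000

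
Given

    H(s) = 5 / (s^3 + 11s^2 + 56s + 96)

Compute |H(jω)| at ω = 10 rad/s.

Substitute s = j10: numerator = 5, denominator = -1004 - j440.
|H(j10)| = |5| / |-1004 - j440| = 5 / 1096.2 ≈ 0.004561.

|H(j10)| ≈ 0.004561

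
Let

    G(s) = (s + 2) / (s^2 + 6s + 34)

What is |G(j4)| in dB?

|G(j4)|_dB ≈ -16.5 dB

Substitute s = j4: numerator = 2 + j4, denominator = 18 + j24.
|G(j4)| = |2 + j4| / |18 + j24| = 4.4721 / 30 ≈ 0.1491.
In decibels: 20·log₁₀(0.1491) ≈ -16.5 dB.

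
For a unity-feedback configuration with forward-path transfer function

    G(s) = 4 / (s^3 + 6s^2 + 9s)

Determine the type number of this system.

Factor s from the denominator: s^3 + 6s^2 + 9s = s·(s^2 + 6s + 9).
There is 1 pole at the origin, so the system is Type 1.

Type 1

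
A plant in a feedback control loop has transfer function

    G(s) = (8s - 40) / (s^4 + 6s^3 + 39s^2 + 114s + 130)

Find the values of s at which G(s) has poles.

s = -2 + j, -2 - j, -1 + 5j, -1 - 5j

The poles are the roots of the denominator s^4 + 6s^3 + 39s^2 + 114s + 130 = 0.
No real roots exist; factor into two real quadratics: (s^2 + 4s + 5)(s^2 + 2s + 26) = 0.
Each quadratic gives a conjugate pair via the quadratic formula.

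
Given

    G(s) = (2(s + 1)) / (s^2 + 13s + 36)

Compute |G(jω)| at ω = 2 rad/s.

Substitute s = j2: numerator = 2 + j4, denominator = 32 + j26.
|G(j2)| = |2 + j4| / |32 + j26| = 4.4721 / 41.231 ≈ 0.1085.

|G(j2)| ≈ 0.1085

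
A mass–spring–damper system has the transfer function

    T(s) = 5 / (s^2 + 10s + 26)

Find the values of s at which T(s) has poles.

s = -5 + j, -5 - j

The poles are the roots of the denominator s^2 + 10s + 26 = 0.
Using the quadratic formula: s = (-10 ± √(-4))/2 = -5 ± 1j.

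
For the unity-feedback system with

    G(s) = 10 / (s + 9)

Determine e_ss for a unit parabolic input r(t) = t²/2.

G(s) has no poles at the origin.
This is a Type 0 system; Ka = lim_{s→0} s^2·G(s) = 0, so the steady-state error for a parabola input is infinite.

e_ss = ∞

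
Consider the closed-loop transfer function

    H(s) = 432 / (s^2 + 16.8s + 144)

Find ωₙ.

ωₙ = 12 rad/s

Compare the denominator to the standard form s^2 + 2ζωₙs + ωₙ².
ωₙ² = 144, so ωₙ = 12 rad/s.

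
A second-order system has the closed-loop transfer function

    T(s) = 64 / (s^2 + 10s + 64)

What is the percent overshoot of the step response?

Comparing s^2 + 10s + 64 to s^2 + 2ζωₙs + ωₙ²: ωₙ = 8 rad/s and ζ = 10/(2·8) = 0.625.
%OS = 100·exp(−πζ/√(1−ζ²)) = 100·exp(−π·0.625/√(1−0.625²)) ≈ 8.08%.

%OS ≈ 8.08%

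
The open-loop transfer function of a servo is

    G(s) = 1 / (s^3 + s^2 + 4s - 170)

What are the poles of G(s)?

The poles are the roots of the denominator s^3 + s^2 + 4s - 170 = 0.
Trying s = 5: the polynomial evaluates to 0, so (s - 5) is a factor.
Dividing out leaves s^2 + 6s + 34 = 0.
The quadratic formula then gives s = -3 ± 5j.

s = -3 + 5j, -3 - 5j, 5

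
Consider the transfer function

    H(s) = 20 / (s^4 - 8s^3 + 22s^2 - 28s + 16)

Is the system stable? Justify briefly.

unstable

The denominator s^4 - 8s^3 + 22s^2 - 28s + 16 factors as (s - 2)(s^2 - 2s + 2)(s - 4), giving poles at s = 2, 1 + j, 1 - j, 4.
Since the pole(s) at s = 2, 1 + j, 1 - j, 4 lie in the right half-plane, the system is unstable.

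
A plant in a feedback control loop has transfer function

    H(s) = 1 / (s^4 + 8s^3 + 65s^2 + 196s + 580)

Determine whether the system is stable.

stable

The denominator s^4 + 8s^3 + 65s^2 + 196s + 580 factors as (s^2 + 4s + 29)(s^2 + 4s + 20), giving poles at s = -2 + 5j, -2 - 5j, -2 + 4j, -2 - 4j.
Since all poles lie strictly in the left half-plane, the system is stable.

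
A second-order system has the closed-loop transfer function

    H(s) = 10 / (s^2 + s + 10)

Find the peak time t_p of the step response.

t_p ≈ 1.006 s

Comparing s^2 + s + 10 to s^2 + 2ζωₙs + ωₙ²: ωₙ = √10 ≈ 3.162 rad/s and ζ = 1/(2·√10) ≈ 0.1581.
ζωₙ = 1/2 = 0.5, so ω_d = ωₙ√(1−ζ²) = √(ωₙ² − (ζωₙ)²) = √(10 − 0.5²) = √9.75 ≈ 3.122 rad/s.
t_p = π/ω_d = π/3.122 ≈ 1.006 s.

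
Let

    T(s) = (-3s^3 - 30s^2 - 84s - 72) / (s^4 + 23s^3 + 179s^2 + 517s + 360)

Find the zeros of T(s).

Set the numerator to zero: -3s^3 - 30s^2 - 84s - 72 = 0, i.e. -3·(s^3 + 10s^2 + 28s + 24) = 0.
Factoring: (s + 6)(s + 2)^2 = 0.

s = -6, -2, -2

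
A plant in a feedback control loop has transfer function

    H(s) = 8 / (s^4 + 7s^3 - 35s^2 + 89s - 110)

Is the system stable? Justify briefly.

unstable

The denominator s^4 + 7s^3 - 35s^2 + 89s - 110 factors as (s + 11)(s - 2)(s^2 - 2s + 5), giving poles at s = -11, 2, 1 ± 2j.
Since the pole(s) at s = 2, 1 ± 2j lie in the right half-plane, the system is unstable.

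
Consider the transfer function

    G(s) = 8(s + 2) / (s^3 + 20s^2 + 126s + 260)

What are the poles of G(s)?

s = -10, -5 + j, -5 - j

The poles are the roots of the denominator s^3 + 20s^2 + 126s + 260 = 0.
Trying s = -10: the polynomial evaluates to 0, so (s + 10) is a factor.
Dividing out leaves s^2 + 10s + 26 = 0.
The quadratic formula then gives s = -5 ± 1j.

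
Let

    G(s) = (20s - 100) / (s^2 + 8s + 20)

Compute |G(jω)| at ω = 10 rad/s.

|G(j10)| ≈ 1.976

Substitute s = j10: numerator = -100 + j200, denominator = -80 + j80.
|G(j10)| = |-100 + j200| / |-80 + j80| = 223.61 / 113.14 ≈ 1.976.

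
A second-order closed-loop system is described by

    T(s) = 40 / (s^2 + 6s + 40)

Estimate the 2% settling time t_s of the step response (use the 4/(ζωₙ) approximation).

t_s ≈ 1.333 s

Comparing s^2 + 6s + 40 to s^2 + 2ζωₙs + ωₙ²: ωₙ = √40 ≈ 6.325 rad/s and ζ = 6/(2·√40) ≈ 0.4743.
ζωₙ = 6/2 = 3, so t_s ≈ 4/(ζωₙ) = 4/3 ≈ 1.333 s.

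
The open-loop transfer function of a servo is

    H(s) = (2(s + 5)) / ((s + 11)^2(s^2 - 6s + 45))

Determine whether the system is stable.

The poles can be read from the denominator factors: s = -11, -11, 3 ± 6j.
Since the pole(s) at s = 3 ± 6j lie in the right half-plane, the system is unstable.

unstable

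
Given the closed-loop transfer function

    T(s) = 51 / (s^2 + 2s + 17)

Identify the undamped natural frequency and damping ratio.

ωₙ ≈ 4.123 rad/s, ζ ≈ 0.2425

Compare the denominator to the standard form s^2 + 2ζωₙs + ωₙ².
ωₙ² = 17, so ωₙ = √17 ≈ 4.123 rad/s.
2ζωₙ = 2, so ζ = 2/(2·√17) ≈ 0.2425.
With ζ = 0.2425 the response is underdamped.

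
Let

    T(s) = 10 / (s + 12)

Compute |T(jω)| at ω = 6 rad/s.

Substitute s = j6: numerator = 10, denominator = 12 + j6.
|T(j6)| = |10| / |12 + j6| = 10 / 13.416 ≈ 0.7454.

|T(j6)| ≈ 0.7454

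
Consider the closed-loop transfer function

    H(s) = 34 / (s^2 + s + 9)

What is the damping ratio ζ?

Compare the denominator to the standard form s^2 + 2ζωₙs + ωₙ².
ωₙ² = 9, so ωₙ = 3 rad/s.
2ζωₙ = 1, so ζ = 1/(2·3) ≈ 0.1667.

ζ ≈ 0.1667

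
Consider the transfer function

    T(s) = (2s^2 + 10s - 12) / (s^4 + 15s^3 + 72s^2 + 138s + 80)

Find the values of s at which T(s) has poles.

The poles are the roots of the denominator s^4 + 15s^3 + 72s^2 + 138s + 80 = 0.
Trying s = -8: the polynomial evaluates to 0, so (s + 8) is a factor.
Dividing out leaves s^3 + 7s^2 + 16s + 10 = 0.
This factors further as (s^2 + 6s + 10)(s + 1) = 0.

s = -3 + j, -3 - j, -8, -1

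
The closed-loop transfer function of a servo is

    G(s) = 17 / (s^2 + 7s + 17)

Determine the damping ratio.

Compare the denominator to the standard form s^2 + 2ζωₙs + ωₙ².
ωₙ² = 17, so ωₙ = √17 ≈ 4.123 rad/s.
2ζωₙ = 7, so ζ = 7/(2·√17) ≈ 0.8489.
With ζ = 0.8489 the response is underdamped.

ζ ≈ 0.8489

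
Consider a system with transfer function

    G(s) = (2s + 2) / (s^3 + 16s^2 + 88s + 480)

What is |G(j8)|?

Substitute s = j8: numerator = 2 + j16, denominator = -544 + j192.
|G(j8)| = |2 + j16| / |-544 + j192| = 16.125 / 576.89 ≈ 0.02795.

|G(j8)| ≈ 0.02795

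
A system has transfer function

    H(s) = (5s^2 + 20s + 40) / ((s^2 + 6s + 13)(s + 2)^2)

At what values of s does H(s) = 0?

Set the numerator to zero: 5s^2 + 20s + 40 = 0, i.e. 5·(s^2 + 4s + 8) = 0.
Factoring: (s^2 + 4s + 8) = 0.

s = -2 + 2j, -2 - 2j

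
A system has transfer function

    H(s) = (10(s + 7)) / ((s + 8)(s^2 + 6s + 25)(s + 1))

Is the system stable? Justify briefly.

The poles can be read from the denominator factors: s = -8, -3 + 4j, -3 - 4j, -1.
Since all poles lie strictly in the left half-plane, the system is stable.

stable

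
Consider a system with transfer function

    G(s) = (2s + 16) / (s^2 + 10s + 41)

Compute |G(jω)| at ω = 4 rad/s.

|G(j4)| ≈ 0.3792

Substitute s = j4: numerator = 16 + j8, denominator = 25 + j40.
|G(j4)| = |16 + j8| / |25 + j40| = 17.889 / 47.170 ≈ 0.3792.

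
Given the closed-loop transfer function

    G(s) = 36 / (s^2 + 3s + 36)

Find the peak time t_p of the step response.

Comparing s^2 + 3s + 36 to s^2 + 2ζωₙs + ωₙ²: ωₙ = 6 rad/s and ζ = 3/(2·6) = 0.25.
ζωₙ = 3/2 = 1.5, so ω_d = ωₙ√(1−ζ²) = √(ωₙ² − (ζωₙ)²) = √(36 − 1.5²) = √33.75 ≈ 5.809 rad/s.
t_p = π/ω_d = π/5.809 ≈ 0.5408 s.

t_p ≈ 0.5408 s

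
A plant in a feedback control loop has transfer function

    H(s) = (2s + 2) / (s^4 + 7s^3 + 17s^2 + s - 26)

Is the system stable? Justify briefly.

The denominator s^4 + 7s^3 + 17s^2 + s - 26 factors as (s + 2)(s - 1)(s^2 + 6s + 13), giving poles at s = -2, 1, -3 ± 2j.
Since the pole(s) at s = 1 lie in the right half-plane, the system is unstable.

unstable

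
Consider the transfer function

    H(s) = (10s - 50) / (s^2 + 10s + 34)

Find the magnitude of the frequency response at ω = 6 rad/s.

|H(j6)| ≈ 1.301

Substitute s = j6: numerator = -50 + j60, denominator = -2 + j60.
|H(j6)| = |-50 + j60| / |-2 + j60| = 78.102 / 60.033 ≈ 1.301.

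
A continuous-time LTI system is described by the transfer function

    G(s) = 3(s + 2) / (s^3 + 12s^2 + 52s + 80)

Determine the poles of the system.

The poles are the roots of the denominator s^3 + 12s^2 + 52s + 80 = 0.
Trying s = -4: the polynomial evaluates to 0, so (s + 4) is a factor.
Dividing out leaves s^2 + 8s + 20 = 0.
The quadratic formula then gives s = -4 ± 2j.

s = -4 ± 2j, -4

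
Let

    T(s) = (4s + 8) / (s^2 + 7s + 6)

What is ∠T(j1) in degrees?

At s = j1: numerator = 8 + j4, denominator = 5 + j7.
∠T = ∠num − ∠den = 26.565° − (54.462°) = -27.90°.

∠T(j1) ≈ -27.90°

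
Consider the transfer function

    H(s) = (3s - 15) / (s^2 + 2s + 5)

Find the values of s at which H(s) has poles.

The poles are the roots of the denominator s^2 + 2s + 5 = 0.
Using the quadratic formula: s = (-2 ± √(-16))/2 = -1 ± 2j.

s = -1 ± 2j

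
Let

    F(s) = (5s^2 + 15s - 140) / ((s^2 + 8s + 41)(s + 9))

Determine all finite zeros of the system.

s = 4, -7

Set the numerator to zero: 5s^2 + 15s - 140 = 0, i.e. 5·(s^2 + 3s - 28) = 0.
Factoring: (s - 4)(s + 7) = 0.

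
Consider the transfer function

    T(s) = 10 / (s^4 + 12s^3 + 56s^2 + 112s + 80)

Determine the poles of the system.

s = -4 + 2j, -4 - 2j, -2, -2

The poles are the roots of the denominator s^4 + 12s^3 + 56s^2 + 112s + 80 = 0.
Trying s = -2: the polynomial evaluates to 0, so (s + 2) is a factor.
Dividing out leaves s^3 + 10s^2 + 36s + 40 = 0.
This factors further as (s^2 + 8s + 20)(s + 2) = 0.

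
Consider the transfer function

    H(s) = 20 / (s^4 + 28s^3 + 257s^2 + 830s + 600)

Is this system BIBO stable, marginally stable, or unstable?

The denominator s^4 + 28s^3 + 257s^2 + 830s + 600 factors as (s + 10)(s + 5)(s + 12)(s + 1), giving poles at s = -10, -5, -12, -1.
Since all poles lie strictly in the left half-plane, the system is stable.

stable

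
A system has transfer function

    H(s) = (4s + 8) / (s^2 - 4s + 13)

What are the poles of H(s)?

The poles are the roots of the denominator s^2 - 4s + 13 = 0.
Using the quadratic formula: s = (4 ± √(-36))/2 = 2 ± 3j.

s = 2 + 3j, 2 - 3j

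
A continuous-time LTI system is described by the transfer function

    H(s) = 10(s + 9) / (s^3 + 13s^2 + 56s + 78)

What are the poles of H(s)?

s = -5 ± j, -3

The poles are the roots of the denominator s^3 + 13s^2 + 56s + 78 = 0.
Trying s = -3: the polynomial evaluates to 0, so (s + 3) is a factor.
Dividing out leaves s^2 + 10s + 26 = 0.
The quadratic formula then gives s = -5 ± 1j.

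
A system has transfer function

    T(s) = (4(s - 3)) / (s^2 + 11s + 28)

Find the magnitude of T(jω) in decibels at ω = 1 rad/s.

|T(j1)|_dB ≈ -7.25 dB

Substitute s = j1: numerator = -12 + j4, denominator = 27 + j11.
|T(j1)| = |-12 + j4| / |27 + j11| = 12.649 / 29.155 ≈ 0.4339.
In decibels: 20·log₁₀(0.4339) ≈ -7.25 dB.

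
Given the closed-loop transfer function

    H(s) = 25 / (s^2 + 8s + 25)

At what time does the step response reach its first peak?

t_p ≈ 1.047 s

Comparing s^2 + 8s + 25 to s^2 + 2ζωₙs + ωₙ²: ωₙ = 5 rad/s and ζ = 8/(2·5) = 0.8.
ζωₙ = 8/2 = 4, so ω_d = ωₙ√(1−ζ²) = √(ωₙ² − (ζωₙ)²) = √(25 − 4²) = √9 = 3 rad/s.
t_p = π/ω_d = π/3 ≈ 1.047 s.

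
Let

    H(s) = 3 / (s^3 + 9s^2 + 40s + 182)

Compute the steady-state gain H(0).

Set s = 0: H(0) = (3) / (182) = 3/182.

H(0) = 3/182 ≈ 0.01648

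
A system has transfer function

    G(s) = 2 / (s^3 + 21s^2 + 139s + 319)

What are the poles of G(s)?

The poles are the roots of the denominator s^3 + 21s^2 + 139s + 319 = 0.
Trying s = -11: the polynomial evaluates to 0, so (s + 11) is a factor.
Dividing out leaves s^2 + 10s + 29 = 0.
The quadratic formula then gives s = -5 ± 2j.

s = -5 ± 2j, -11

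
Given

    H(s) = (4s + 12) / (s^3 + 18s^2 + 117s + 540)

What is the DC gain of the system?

Set s = 0: H(0) = (12) / (540) = 1/45.

H(0) = 1/45 ≈ 0.02222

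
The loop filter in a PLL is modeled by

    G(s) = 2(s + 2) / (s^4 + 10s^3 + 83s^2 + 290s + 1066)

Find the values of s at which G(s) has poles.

The poles are the roots of the denominator s^4 + 10s^3 + 83s^2 + 290s + 1066 = 0.
No real roots exist; factor into two real quadratics: (s^2 + 8s + 41)(s^2 + 2s + 26) = 0.
Each quadratic gives a conjugate pair via the quadratic formula.

s = -4 + 5j, -4 - 5j, -1 + 5j, -1 - 5j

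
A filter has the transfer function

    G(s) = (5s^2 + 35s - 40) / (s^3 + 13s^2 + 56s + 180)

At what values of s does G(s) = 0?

s = 1, -8

Set the numerator to zero: 5s^2 + 35s - 40 = 0, i.e. 5·(s^2 + 7s - 8) = 0.
Factoring: (s - 1)(s + 8) = 0.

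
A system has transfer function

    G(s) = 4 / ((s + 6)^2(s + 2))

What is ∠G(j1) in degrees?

At s = j1: numerator = 4, denominator = 58 + j59.
∠G = ∠num − ∠den = 0° − (45.490°) = -45.49°.

∠G(j1) ≈ -45.49°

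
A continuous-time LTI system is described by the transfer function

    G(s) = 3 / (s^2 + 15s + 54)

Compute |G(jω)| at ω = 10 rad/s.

Substitute s = j10: numerator = 3, denominator = -46 + j150.
|G(j10)| = |3| / |-46 + j150| = 3 / 156.89 ≈ 0.01912.

|G(j10)| ≈ 0.01912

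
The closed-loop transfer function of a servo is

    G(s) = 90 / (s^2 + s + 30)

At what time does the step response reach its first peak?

t_p ≈ 0.5760 s

Comparing s^2 + s + 30 to s^2 + 2ζωₙs + ωₙ²: ωₙ = √30 ≈ 5.477 rad/s and ζ = 1/(2·√30) ≈ 0.09129.
ζωₙ = 1/2 = 0.5, so ω_d = ωₙ√(1−ζ²) = √(ωₙ² − (ζωₙ)²) = √(30 − 0.5²) = √29.75 ≈ 5.454 rad/s.
t_p = π/ω_d = π/5.454 ≈ 0.5760 s.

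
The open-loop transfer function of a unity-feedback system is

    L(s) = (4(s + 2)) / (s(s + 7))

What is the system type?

Type 1

The denominator has 1 factor of s at the origin (free integrator), so this is a Type 1 system.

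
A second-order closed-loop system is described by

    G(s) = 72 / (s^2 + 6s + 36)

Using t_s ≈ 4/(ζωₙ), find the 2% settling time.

Comparing s^2 + 6s + 36 to s^2 + 2ζωₙs + ωₙ²: ωₙ = 6 rad/s and ζ = 6/(2·6) = 0.5.
ζωₙ = 6/2 = 3, so t_s ≈ 4/(ζωₙ) = 4/3 ≈ 1.333 s.

t_s ≈ 1.333 s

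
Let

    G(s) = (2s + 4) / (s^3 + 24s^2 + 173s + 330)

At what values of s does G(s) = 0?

Set the numerator to zero: 2s + 4 = 0, i.e. 2·(s + 2) = 0.
So s = -2.

s = -2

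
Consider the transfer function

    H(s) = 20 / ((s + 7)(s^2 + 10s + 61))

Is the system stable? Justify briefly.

The poles can be read from the denominator factors: s = -7, -5 ± 6j.
Since all poles lie strictly in the left half-plane, the system is stable.

stable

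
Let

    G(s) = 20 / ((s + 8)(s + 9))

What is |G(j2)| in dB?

Substitute s = j2: numerator = 20, denominator = 68 + j34.
|G(j2)| = |20| / |68 + j34| = 20 / 76.026 ≈ 0.2631.
In decibels: 20·log₁₀(0.2631) ≈ -11.6 dB.

|G(j2)|_dB ≈ -11.6 dB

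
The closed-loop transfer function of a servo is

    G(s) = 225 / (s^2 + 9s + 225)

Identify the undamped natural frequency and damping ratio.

Compare the denominator to the standard form s^2 + 2ζωₙs + ωₙ².
ωₙ² = 225, so ωₙ = 15 rad/s.
2ζωₙ = 9, so ζ = 9/(2·15) = 0.3.

ωₙ = 15 rad/s, ζ = 0.3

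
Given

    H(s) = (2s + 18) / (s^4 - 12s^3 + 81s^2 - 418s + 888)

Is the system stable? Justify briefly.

The denominator s^4 - 12s^3 + 81s^2 - 418s + 888 factors as (s^2 - 2s + 37)(s - 4)(s - 6), giving poles at s = 1 ± 6j, 4, 6.
Since the pole(s) at s = 1 ± 6j, 4, 6 lie in the right half-plane, the system is unstable.

unstable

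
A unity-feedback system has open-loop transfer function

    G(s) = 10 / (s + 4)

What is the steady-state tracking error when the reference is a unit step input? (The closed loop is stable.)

e_ss = 0.2857

G(s) has no poles at the origin.
This is a Type 0 system. Kp = lim_{s→0} G(s) = 10/4 = 5/2.
e_ss = 1/(1 + Kp) = 1/(1 + 5/2) = 2/7 ≈ 0.2857.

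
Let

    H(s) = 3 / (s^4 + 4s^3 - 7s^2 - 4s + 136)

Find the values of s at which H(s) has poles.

s = 2 ± 2j, -4 ± j

The poles are the roots of the denominator s^4 + 4s^3 - 7s^2 - 4s + 136 = 0.
No real roots exist; factor into two real quadratics: (s^2 - 4s + 8)(s^2 + 8s + 17) = 0.
Each quadratic gives a conjugate pair via the quadratic formula.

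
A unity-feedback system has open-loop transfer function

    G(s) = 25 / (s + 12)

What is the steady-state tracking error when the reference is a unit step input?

G(s) has no poles at the origin.
This is a Type 0 system. Kp = lim_{s→0} G(s) = 25/12.
e_ss = 1/(1 + Kp) = 1/(1 + 25/12) = 12/37 ≈ 0.3243.

e_ss = 0.3243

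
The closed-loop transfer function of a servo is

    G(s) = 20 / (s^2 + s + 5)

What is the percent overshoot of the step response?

%OS ≈ 48.6%

Comparing s^2 + s + 5 to s^2 + 2ζωₙs + ωₙ²: ωₙ = √5 ≈ 2.236 rad/s and ζ = 1/(2·√5) ≈ 0.2236.
%OS = 100·exp(−πζ/√(1−ζ²)) = 100·exp(−π·0.2236/√(1−0.2236²)) ≈ 48.6%.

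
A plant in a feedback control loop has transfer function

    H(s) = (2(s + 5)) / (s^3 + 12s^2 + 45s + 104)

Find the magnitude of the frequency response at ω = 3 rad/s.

Substitute s = j3: numerator = 10 + j6, denominator = -4 + j108.
|H(j3)| = |10 + j6| / |-4 + j108| = 11.662 / 108.07 ≈ 0.1079.

|H(j3)| ≈ 0.1079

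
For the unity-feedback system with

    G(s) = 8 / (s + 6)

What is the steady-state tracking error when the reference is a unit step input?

G(s) has no poles at the origin.
This is a Type 0 system. Kp = lim_{s→0} G(s) = 8/6 = 4/3.
e_ss = 1/(1 + Kp) = 1/(1 + 4/3) = 3/7 ≈ 0.4286.

e_ss = 0.4286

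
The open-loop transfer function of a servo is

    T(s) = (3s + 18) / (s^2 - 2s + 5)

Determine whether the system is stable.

The denominator s^2 - 2s + 5 factors as (s^2 - 2s + 5), giving poles at s = 1 + 2j, 1 - 2j.
Since the pole(s) at s = 1 + 2j, 1 - 2j lie in the right half-plane, the system is unstable.

unstable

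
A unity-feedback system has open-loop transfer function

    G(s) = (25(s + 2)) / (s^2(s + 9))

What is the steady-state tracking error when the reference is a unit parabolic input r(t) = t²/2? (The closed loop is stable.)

e_ss = 0.1800

G(s) has 2 poles at the origin.
This is a Type 2 system. Ka = lim_{s→0} s^2·G(s) = 50/9.
e_ss = 1/Ka = 1/(50/9) = 9/50 ≈ 0.1800.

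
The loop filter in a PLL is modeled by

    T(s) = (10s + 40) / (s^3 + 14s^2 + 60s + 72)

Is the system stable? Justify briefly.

stable

The denominator s^3 + 14s^2 + 60s + 72 factors as (s + 6)^2(s + 2), giving poles at s = -6, -6, -2.
Since all poles lie strictly in the left half-plane, the system is stable.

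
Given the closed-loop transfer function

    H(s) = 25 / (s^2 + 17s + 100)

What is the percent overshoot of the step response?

Comparing s^2 + 17s + 100 to s^2 + 2ζωₙs + ωₙ²: ωₙ = 10 rad/s and ζ = 17/(2·10) = 0.85.
%OS = 100·exp(−πζ/√(1−ζ²)) = 100·exp(−π·0.85/√(1−0.85²)) ≈ 0.629%.

%OS ≈ 0.629%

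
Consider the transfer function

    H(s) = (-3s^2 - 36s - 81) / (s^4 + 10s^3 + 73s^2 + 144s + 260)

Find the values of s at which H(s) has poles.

The poles are the roots of the denominator s^4 + 10s^3 + 73s^2 + 144s + 260 = 0.
No real roots exist; factor into two real quadratics: (s^2 + 8s + 52)(s^2 + 2s + 5) = 0.
Each quadratic gives a conjugate pair via the quadratic formula.

s = -4 + 6j, -4 - 6j, -1 + 2j, -1 - 2j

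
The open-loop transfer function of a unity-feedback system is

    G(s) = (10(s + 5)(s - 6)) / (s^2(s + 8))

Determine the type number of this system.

Type 2

The denominator has 2 factors of s at the origin (free integrators), so this is a Type 2 system.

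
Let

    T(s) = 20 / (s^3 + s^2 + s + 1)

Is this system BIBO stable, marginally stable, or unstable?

The denominator s^3 + s^2 + s + 1 factors as (s^2 + 1)(s + 1), giving poles at s = ±j, -1.
Since the simple pole(s) at s = j, -j lie on the jω-axis with none in the right half-plane, the system is marginally stable.

marginally stable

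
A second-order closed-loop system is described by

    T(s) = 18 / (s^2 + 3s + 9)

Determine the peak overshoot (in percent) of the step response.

%OS ≈ 16.3%

Comparing s^2 + 3s + 9 to s^2 + 2ζωₙs + ωₙ²: ωₙ = 3 rad/s and ζ = 3/(2·3) = 0.5.
%OS = 100·exp(−πζ/√(1−ζ²)) = 100·exp(−π·0.5/√(1−0.5²)) ≈ 16.3%.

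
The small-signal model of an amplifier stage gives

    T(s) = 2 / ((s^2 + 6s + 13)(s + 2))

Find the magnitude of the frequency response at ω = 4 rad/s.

Substitute s = j4: numerator = 2, denominator = -102 + j36.
|T(j4)| = |2| / |-102 + j36| = 2 / 108.17 ≈ 0.01849.

|T(j4)| ≈ 0.01849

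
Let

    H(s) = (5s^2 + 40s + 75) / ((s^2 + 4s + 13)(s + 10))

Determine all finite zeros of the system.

s = -3, -5

Set the numerator to zero: 5s^2 + 40s + 75 = 0, i.e. 5·(s^2 + 8s + 15) = 0.
Factoring: (s + 3)(s + 5) = 0.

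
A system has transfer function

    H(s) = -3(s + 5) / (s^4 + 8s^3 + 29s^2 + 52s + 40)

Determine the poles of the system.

The poles are the roots of the denominator s^4 + 8s^3 + 29s^2 + 52s + 40 = 0.
No real roots exist; factor into two real quadratics: (s^2 + 4s + 8)(s^2 + 4s + 5) = 0.
Each quadratic gives a conjugate pair via the quadratic formula.

s = -2 + 2j, -2 - 2j, -2 + j, -2 - j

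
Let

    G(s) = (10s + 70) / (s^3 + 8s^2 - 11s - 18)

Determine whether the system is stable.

The denominator s^3 + 8s^2 - 11s - 18 factors as (s + 9)(s + 1)(s - 2), giving poles at s = -9, -1, 2.
Since the pole(s) at s = 2 lie in the right half-plane, the system is unstable.

unstable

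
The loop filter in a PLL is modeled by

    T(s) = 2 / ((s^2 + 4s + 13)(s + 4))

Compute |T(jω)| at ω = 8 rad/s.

Substitute s = j8: numerator = 2, denominator = -460 - j280.
|T(j8)| = |2| / |-460 - j280| = 2 / 538.52 ≈ 0.003714.

|T(j8)| ≈ 0.003714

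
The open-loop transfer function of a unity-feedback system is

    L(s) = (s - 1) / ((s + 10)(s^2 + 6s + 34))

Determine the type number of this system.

The denominator has no factor of s at the origin — no free integrator — so this is a Type 0 system.

Type 0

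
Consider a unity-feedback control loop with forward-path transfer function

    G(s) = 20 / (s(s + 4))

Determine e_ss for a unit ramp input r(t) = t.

e_ss = 0.2000

G(s) has one pole at the origin.
This is a Type 1 system. Kv = lim_{s→0} s·G(s) = 20/4 = 5.
e_ss = 1/Kv = 1/(5) = 1/5 ≈ 0.2000.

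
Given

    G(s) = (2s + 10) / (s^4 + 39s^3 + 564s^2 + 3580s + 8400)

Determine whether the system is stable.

The denominator s^4 + 39s^3 + 564s^2 + 3580s + 8400 factors as (s + 10)^2(s + 12)(s + 7), giving poles at s = -10, -12, -7, -10.
Since all poles lie strictly in the left half-plane, the system is stable.

stable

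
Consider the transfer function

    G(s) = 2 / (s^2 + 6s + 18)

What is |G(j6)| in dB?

|G(j6)|_dB ≈ -26.1 dB

Substitute s = j6: numerator = 2, denominator = -18 + j36.
|G(j6)| = |2| / |-18 + j36| = 2 / 40.249 ≈ 0.04969.
In decibels: 20·log₁₀(0.04969) ≈ -26.1 dB.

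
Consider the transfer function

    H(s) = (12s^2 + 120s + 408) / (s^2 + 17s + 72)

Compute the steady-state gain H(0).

Set s = 0: H(0) = (408) / (72) = 17/3.

H(0) = 17/3 ≈ 5.667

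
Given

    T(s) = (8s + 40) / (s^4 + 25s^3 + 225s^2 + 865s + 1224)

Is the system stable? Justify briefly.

The denominator s^4 + 25s^3 + 225s^2 + 865s + 1224 factors as (s + 8)(s^2 + 8s + 17)(s + 9), giving poles at s = -8, -4 ± j, -9.
Since all poles lie strictly in the left half-plane, the system is stable.

stable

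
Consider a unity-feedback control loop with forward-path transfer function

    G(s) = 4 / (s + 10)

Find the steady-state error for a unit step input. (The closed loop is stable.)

e_ss = 0.7143

G(s) has no poles at the origin.
This is a Type 0 system. Kp = lim_{s→0} G(s) = 4/10 = 2/5.
e_ss = 1/(1 + Kp) = 1/(1 + 2/5) = 5/7 ≈ 0.7143.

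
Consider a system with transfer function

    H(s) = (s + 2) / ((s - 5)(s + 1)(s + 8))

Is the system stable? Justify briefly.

The poles can be read from the denominator factors: s = 5, -1, -8.
Since the pole(s) at s = 5 lie in the right half-plane, the system is unstable.

unstable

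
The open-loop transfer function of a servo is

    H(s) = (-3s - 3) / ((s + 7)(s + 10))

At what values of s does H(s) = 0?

s = -1

Set the numerator to zero: -3s - 3 = 0, i.e. -3·(s + 1) = 0.
So s = -1.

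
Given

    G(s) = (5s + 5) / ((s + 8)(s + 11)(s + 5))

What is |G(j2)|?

|G(j2)| ≈ 0.02252

Substitute s = j2: numerator = 5 + j10, denominator = 344 + j358.
|G(j2)| = |5 + j10| / |344 + j358| = 11.180 / 496.49 ≈ 0.02252.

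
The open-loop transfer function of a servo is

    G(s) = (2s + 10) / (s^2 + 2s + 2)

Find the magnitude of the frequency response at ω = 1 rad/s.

Substitute s = j1: numerator = 10 + j2, denominator = 1 + j2.
|G(j1)| = |10 + j2| / |1 + j2| = 10.198 / 2.2361 ≈ 4.561.

|G(j1)| ≈ 4.561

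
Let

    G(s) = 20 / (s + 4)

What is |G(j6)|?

Substitute s = j6: numerator = 20, denominator = 4 + j6.
|G(j6)| = |20| / |4 + j6| = 20 / 7.2111 ≈ 2.774.

|G(j6)| ≈ 2.774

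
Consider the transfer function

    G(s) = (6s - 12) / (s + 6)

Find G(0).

G(0) = -2

Set s = 0: G(0) = (-12) / (6) = -2.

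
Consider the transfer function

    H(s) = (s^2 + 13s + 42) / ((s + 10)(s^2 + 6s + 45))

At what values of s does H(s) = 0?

Set the numerator to zero: s^2 + 13s + 42 = 0.
Factoring: (s + 7)(s + 6) = 0.

s = -7, -6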